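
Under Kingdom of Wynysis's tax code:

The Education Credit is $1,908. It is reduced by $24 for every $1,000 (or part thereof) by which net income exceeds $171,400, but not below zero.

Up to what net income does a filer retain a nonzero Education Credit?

$250,400

After 79 increments the reduction is 79 × $24 = $1,896, leaving $12; one more increment wipes it out. Increment 79 ends at excess 79 × $1,000 = $79,000, so the highest qualifying income is $171,400 + $79,000 = $250,400.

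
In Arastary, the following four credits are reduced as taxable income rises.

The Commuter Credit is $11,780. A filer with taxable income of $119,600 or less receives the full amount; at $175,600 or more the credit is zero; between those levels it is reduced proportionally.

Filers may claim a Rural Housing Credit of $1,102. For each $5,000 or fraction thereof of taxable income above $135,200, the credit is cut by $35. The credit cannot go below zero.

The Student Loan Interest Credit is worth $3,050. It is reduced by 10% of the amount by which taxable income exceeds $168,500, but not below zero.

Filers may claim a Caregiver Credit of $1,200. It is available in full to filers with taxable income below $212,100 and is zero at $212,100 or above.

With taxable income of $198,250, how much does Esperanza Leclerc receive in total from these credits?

$1,922

Commuter Credit: $198,250 is at or above $175,600, so the credit is $0.
Rural Housing Credit: income exceeds $135,200 by $63,050, which is 13 full-or-partial $5,000 increments; reduction = 13 × $35 = $455, leaving $647.
Student Loan Interest Credit: 10% of the $29,750 excess over $168,500 is $2,975; credit = $3,050 − $2,975 = $75.
Caregiver Credit: $198,250 is below the $212,100 cutoff, so the full $1,200 applies.
Total: $0 + $647 + $75 + $1,200 = $1,922.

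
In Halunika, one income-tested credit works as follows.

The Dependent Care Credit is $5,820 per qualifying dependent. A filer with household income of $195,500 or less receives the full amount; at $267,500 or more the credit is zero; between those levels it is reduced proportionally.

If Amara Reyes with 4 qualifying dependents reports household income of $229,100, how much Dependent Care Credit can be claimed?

Dependent Care Credit: base = 4 × $5,820 = $23,280. $229,100 is $33,600 into a $72,000 phase-out range, leaving 38,400/72,000 of the credit: $23,280 × 38,400/72,000 = $12,416.

$12,416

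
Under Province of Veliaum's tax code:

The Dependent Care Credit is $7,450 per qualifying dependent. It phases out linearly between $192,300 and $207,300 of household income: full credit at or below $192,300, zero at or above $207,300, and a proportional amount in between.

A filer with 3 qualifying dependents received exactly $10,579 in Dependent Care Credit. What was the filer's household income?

Full credit = 3 × $7,450 = $22,350.
$10,579 is 10,579/22,350 of the full $22,350, so 11,771/22,350 of the $15,000 range has been used: income = $192,300 + $15,000 × 11,771/22,350 = $200,200.

$200,200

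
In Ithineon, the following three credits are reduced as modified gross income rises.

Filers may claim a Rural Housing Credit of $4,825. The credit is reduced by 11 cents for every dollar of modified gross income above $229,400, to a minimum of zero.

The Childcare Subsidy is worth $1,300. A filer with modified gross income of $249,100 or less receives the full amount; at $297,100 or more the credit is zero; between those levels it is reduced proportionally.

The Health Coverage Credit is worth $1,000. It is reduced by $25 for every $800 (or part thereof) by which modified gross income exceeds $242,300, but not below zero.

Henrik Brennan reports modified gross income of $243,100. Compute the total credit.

Rural Housing Credit: 11% of the $13,700 excess over $229,400 is $1,507; credit = $4,825 − $1,507 = $3,318.
Childcare Subsidy: $243,100 is at or below the $249,100 threshold, so the full $1,300 applies.
Health Coverage Credit: income exceeds $242,300 by $800, which is 1 full-or-partial $800 increment; reduction = 1 × $25 = $25, leaving $975.
Total: $3,318 + $1,300 + $975 = $5,593.

$5,593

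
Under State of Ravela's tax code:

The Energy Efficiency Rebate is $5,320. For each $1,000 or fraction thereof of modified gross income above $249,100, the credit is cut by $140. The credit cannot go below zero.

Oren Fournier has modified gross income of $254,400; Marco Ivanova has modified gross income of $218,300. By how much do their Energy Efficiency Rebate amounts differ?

$840

Oren ($254,400): Energy Efficiency Rebate: income exceeds $249,100 by $5,300, which is 6 full-or-partial $1,000 increments; reduction = 6 × $140 = $840, leaving $4,480.
Marco ($218,300): Energy Efficiency Rebate: $218,300 is at or below the $249,100 threshold, so the full $5,320 applies.
Difference: |$4,480 − $5,320| = $840.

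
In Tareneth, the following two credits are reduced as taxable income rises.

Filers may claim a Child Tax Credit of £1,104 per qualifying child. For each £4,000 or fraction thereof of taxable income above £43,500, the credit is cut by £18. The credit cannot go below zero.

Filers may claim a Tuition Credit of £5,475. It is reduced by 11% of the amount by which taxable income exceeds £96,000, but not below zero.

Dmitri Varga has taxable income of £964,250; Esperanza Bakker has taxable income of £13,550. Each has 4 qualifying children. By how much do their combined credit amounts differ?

£9,633

Dmitri (£964,250): Child Tax Credit: base = 4 × £1,104 = £4,416. income exceeds £43,500 by £920,750, which is 231 full-or-partial £4,000 increments; reduction = 231 × £18 = £4,158, leaving £258. Tuition Credit: 11% of the £868,250 excess over £96,000 is £95,507.50 ≥ base, so the credit is £0. total £258 + £0 = £258
Esperanza (£13,550): Child Tax Credit: base = 4 × £1,104 = £4,416. £13,550 is at or below the £43,500 threshold, so the full £4,416 applies. Tuition Credit: £13,550 is at or below the £96,000 threshold, so the full £5,475 applies. total £4,416 + £5,475 = £9,891
Difference: |£258 − £9,891| = £9,633.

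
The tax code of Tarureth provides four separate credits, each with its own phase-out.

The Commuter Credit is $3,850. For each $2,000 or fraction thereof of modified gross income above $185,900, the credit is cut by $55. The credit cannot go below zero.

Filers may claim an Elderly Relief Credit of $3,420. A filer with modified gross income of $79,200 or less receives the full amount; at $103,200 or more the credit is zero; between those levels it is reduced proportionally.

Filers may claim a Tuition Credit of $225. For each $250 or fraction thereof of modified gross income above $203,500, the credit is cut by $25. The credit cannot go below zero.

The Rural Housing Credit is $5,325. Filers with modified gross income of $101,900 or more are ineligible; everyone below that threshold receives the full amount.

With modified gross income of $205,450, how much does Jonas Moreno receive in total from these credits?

$3,325

Commuter Credit: income exceeds $185,900 by $19,550, which is 10 full-or-partial $2,000 increments; reduction = 10 × $55 = $550, leaving $3,300.
Elderly Relief Credit: $205,450 is at or above $103,200, so the credit is $0.
Tuition Credit: income exceeds $203,500 by $1,950, which is 8 full-or-partial $250 increments; reduction = 8 × $25 = $200, leaving $25.
Rural Housing Credit: $205,450 meets or exceeds the $101,900 cutoff, so the credit is $0.
Total: $3,300 + $0 + $25 + $0 = $3,325.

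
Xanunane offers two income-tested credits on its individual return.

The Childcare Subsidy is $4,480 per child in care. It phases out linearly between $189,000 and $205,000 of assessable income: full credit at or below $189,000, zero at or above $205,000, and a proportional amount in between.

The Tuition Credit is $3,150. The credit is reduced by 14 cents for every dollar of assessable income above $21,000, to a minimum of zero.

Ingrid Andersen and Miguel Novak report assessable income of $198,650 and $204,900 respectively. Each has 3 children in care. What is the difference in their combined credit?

Ingrid ($198,650): Childcare Subsidy: base = 3 × $4,480 = $13,440. $198,650 is $9,650 into a $16,000 phase-out range, leaving 6,350/16,000 of the credit: $13,440 × 6,350/16,000 = $5,334. Tuition Credit: 14% of the $177,650 excess over $21,000 is $24,871 ≥ base, so the credit is $0. total $5,334 + $0 = $5,334
Miguel ($204,900): Childcare Subsidy: base = 3 × $4,480 = $13,440. $204,900 is $15,900 into a $16,000 phase-out range, leaving 100/16,000 of the credit: $13,440 × 100/16,000 = $84. Tuition Credit: 14% of the $183,900 excess over $21,000 is $25,746 ≥ base, so the credit is $0. total $84 + $0 = $84
Difference: |$5,334 − $84| = $5,250.

$5,250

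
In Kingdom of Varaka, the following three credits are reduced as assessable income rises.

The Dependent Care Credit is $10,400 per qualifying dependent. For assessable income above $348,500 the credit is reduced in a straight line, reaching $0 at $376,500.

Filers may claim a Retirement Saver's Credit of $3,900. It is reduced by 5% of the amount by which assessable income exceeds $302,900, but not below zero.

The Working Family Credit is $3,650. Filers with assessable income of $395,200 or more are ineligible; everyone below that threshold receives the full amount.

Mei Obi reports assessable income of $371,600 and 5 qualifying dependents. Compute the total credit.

$13,215

Dependent Care Credit: base = 5 × $10,400 = $52,000. $371,600 is $23,100 into a $28,000 phase-out range, leaving 4,900/28,000 of the credit: $52,000 × 4,900/28,000 = $9,100.
Retirement Saver's Credit: 5% of the $68,700 excess over $302,900 is $3,435; credit = $3,900 − $3,435 = $465.
Working Family Credit: $371,600 is below the $395,200 cutoff, so the full $3,650 applies.
Total: $9,100 + $465 + $3,650 = $13,215.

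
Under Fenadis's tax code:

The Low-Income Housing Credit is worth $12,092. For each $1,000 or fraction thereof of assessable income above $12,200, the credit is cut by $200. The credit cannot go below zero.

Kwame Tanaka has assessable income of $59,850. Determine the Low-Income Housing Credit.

$2,492

Low-Income Housing Credit: income exceeds $12,200 by $47,650, which is 48 full-or-partial $1,000 increments; reduction = 48 × $200 = $9,600, leaving $2,492.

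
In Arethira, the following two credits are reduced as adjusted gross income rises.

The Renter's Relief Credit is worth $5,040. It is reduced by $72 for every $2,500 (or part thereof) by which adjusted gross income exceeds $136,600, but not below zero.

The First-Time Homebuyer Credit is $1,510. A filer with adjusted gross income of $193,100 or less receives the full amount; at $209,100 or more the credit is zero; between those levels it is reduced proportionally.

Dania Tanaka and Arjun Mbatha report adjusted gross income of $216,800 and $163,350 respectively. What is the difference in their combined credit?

$3,094

Dania ($216,800): Renter's Relief Credit: income exceeds $136,600 by $80,200, which is 33 full-or-partial $2,500 increments; reduction = 33 × $72 = $2,376, leaving $2,664. First-Time Homebuyer Credit: $216,800 is at or above $209,100, so the credit is $0. total $2,664 + $0 = $2,664
Arjun ($163,350): Renter's Relief Credit: income exceeds $136,600 by $26,750, which is 11 full-or-partial $2,500 increments; reduction = 11 × $72 = $792, leaving $4,248. First-Time Homebuyer Credit: $163,350 is at or below the $193,100 threshold, so the full $1,510 applies. total $4,248 + $1,510 = $5,758
Difference: |$2,664 − $5,758| = $3,094.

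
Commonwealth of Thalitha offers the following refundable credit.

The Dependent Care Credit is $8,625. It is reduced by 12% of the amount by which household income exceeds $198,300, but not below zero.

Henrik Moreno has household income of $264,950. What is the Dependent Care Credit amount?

Dependent Care Credit: 12% of the $66,650 excess over $198,300 is $7,998; credit = $8,625 − $7,998 = $627.

$627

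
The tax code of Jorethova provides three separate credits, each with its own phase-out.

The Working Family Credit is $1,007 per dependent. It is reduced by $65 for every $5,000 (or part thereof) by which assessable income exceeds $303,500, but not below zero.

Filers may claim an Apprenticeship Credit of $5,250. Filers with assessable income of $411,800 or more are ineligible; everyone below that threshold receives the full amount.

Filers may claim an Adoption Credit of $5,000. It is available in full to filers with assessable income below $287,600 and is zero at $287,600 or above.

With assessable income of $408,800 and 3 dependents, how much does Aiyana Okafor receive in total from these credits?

Working Family Credit: base = 3 × $1,007 = $3,021. income exceeds $303,500 by $105,300, which is 22 full-or-partial $5,000 increments; reduction = 22 × $65 = $1,430, leaving $1,591.
Apprenticeship Credit: $408,800 is below the $411,800 cutoff, so the full $5,250 applies.
Adoption Credit: $408,800 meets or exceeds the $287,600 cutoff, so the credit is $0.
Total: $1,591 + $5,250 + $0 = $6,841.

$6,841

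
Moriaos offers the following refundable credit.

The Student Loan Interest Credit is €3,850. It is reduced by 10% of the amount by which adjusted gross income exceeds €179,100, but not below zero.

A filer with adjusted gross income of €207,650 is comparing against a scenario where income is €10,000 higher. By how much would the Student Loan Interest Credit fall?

At €207,650 — 10% of the €28,550 excess over €179,100 is €2,855; credit = €3,850 − €2,855 = €995.
At €217,650 — 10% of the €38,550 excess over €179,100 is €3,855 ≥ base, so the credit is €0.
Lost: €995 − €0 = €995.

€995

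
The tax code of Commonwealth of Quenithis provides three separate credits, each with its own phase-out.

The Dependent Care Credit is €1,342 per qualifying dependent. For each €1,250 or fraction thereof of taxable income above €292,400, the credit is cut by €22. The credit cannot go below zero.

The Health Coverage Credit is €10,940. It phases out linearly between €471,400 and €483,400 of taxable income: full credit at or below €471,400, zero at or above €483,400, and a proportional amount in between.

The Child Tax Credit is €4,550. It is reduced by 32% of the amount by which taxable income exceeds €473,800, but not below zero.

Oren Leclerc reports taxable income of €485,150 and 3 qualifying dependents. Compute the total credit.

€1,534

Dependent Care Credit: base = 3 × €1,342 = €4,026. income exceeds €292,400 by €192,750, which is 155 full-or-partial €1,250 increments; reduction = 155 × €22 = €3,410, leaving €616.
Health Coverage Credit: €485,150 is at or above €483,400, so the credit is €0.
Child Tax Credit: 32% of the €11,350 excess over €473,800 is €3,632; credit = €4,550 − €3,632 = €918.
Total: €616 + €0 + €918 = €1,534.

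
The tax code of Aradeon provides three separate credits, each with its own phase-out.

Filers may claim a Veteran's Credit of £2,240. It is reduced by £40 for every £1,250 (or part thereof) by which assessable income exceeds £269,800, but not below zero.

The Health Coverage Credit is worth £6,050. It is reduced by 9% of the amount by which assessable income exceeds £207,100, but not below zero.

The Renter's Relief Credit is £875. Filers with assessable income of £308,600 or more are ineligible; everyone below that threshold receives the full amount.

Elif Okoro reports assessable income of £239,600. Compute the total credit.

£6,240

Veteran's Credit: £239,600 is at or below the £269,800 threshold, so the full £2,240 applies.
Health Coverage Credit: 9% of the £32,500 excess over £207,100 is £2,925; credit = £6,050 − £2,925 = £3,125.
Renter's Relief Credit: £239,600 is below the £308,600 cutoff, so the full £875 applies.
Total: £2,240 + £3,125 + £875 = £6,240.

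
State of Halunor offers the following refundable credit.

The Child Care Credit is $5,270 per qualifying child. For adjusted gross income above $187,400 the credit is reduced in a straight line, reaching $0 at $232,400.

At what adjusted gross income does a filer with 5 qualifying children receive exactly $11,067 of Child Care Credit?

$213,500

Full credit = 5 × $5,270 = $26,350.
$11,067 is 11,067/26,350 of the full $26,350, so 15,283/26,350 of the $45,000 range has been used: income = $187,400 + $45,000 × 15,283/26,350 = $213,500.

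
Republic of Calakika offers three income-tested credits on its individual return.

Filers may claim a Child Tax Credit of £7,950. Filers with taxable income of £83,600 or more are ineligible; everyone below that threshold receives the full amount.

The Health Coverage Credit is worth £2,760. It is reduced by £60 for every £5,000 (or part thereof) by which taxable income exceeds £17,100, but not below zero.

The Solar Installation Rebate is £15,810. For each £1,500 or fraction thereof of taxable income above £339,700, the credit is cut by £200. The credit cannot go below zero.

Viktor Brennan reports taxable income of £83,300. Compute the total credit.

Child Tax Credit: £83,300 is below the £83,600 cutoff, so the full £7,950 applies.
Health Coverage Credit: income exceeds £17,100 by £66,200, which is 14 full-or-partial £5,000 increments; reduction = 14 × £60 = £840, leaving £1,920.
Solar Installation Rebate: £83,300 is at or below the £339,700 threshold, so the full £15,810 applies.
Total: £7,950 + £1,920 + £15,810 = £25,680.

£25,680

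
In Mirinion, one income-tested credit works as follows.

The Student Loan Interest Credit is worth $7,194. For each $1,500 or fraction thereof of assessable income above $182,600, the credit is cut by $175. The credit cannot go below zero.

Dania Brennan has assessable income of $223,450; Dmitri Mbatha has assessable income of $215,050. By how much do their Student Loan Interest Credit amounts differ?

$1,050

Dania ($223,450): Student Loan Interest Credit: income exceeds $182,600 by $40,850, which is 28 full-or-partial $1,500 increments; reduction = 28 × $175 = $4,900, leaving $2,294.
Dmitri ($215,050): Student Loan Interest Credit: income exceeds $182,600 by $32,450, which is 22 full-or-partial $1,500 increments; reduction = 22 × $175 = $3,850, leaving $3,344.
Difference: |$2,294 − $3,344| = $1,050.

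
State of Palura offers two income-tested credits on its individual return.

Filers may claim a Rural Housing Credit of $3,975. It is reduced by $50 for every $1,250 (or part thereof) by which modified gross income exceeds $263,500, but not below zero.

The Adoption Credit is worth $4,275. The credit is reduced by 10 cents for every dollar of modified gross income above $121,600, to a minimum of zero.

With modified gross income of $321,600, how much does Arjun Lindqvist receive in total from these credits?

$1,625

Rural Housing Credit: income exceeds $263,500 by $58,100, which is 47 full-or-partial $1,250 increments; reduction = 47 × $50 = $2,350, leaving $1,625.
Adoption Credit: 10% of the $200,000 excess over $121,600 is $20,000 ≥ base, so the credit is $0.
Total: $1,625 + $0 = $1,625.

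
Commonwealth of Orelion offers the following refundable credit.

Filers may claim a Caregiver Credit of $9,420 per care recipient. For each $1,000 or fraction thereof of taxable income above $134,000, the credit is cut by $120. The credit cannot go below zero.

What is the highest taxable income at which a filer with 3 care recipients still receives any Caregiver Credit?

Full credit = 3 × $9,420 = $28,260.
After 235 increments the reduction is 235 × $120 = $28,200, leaving $60; one more increment wipes it out. Increment 235 ends at excess 235 × $1,000 = $235,000, so the highest qualifying income is $134,000 + $235,000 = $369,000.

$369,000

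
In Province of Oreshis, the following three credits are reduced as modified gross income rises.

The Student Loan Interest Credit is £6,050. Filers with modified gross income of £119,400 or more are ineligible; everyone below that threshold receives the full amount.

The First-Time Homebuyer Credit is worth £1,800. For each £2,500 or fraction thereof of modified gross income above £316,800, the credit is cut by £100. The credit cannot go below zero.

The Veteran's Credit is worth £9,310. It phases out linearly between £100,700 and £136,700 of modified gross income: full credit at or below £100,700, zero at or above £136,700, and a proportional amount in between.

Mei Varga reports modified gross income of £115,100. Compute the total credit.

£13,436

Student Loan Interest Credit: £115,100 is below the £119,400 cutoff, so the full £6,050 applies.
First-Time Homebuyer Credit: £115,100 is at or below the £316,800 threshold, so the full £1,800 applies.
Veteran's Credit: £115,100 is £14,400 into a £36,000 phase-out range, leaving 21,600/36,000 of the credit: £9,310 × 21,600/36,000 = £5,586.
Total: £6,050 + £1,800 + £5,586 = £13,436.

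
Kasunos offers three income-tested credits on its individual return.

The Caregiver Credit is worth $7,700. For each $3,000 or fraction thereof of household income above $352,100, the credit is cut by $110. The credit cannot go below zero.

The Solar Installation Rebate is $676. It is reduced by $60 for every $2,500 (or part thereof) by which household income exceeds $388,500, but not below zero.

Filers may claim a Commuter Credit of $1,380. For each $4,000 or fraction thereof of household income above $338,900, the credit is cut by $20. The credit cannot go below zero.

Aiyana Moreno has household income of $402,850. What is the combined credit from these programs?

$7,206

Caregiver Credit: income exceeds $352,100 by $50,750, which is 17 full-or-partial $3,000 increments; reduction = 17 × $110 = $1,870, leaving $5,830.
Solar Installation Rebate: income exceeds $388,500 by $14,350, which is 6 full-or-partial $2,500 increments; reduction = 6 × $60 = $360, leaving $316.
Commuter Credit: income exceeds $338,900 by $63,950, which is 16 full-or-partial $4,000 increments; reduction = 16 × $20 = $320, leaving $1,060.
Total: $5,830 + $316 + $1,060 = $7,206.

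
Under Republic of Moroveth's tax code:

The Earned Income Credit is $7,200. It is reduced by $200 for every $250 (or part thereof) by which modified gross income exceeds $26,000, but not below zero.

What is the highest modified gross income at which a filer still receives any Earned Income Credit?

After 35 increments the reduction is 35 × $200 = $7,000, leaving $200; one more increment wipes it out. Increment 35 ends at excess 35 × $250 = $8,750, so the highest qualifying income is $26,000 + $8,750 = $34,750.

$34,750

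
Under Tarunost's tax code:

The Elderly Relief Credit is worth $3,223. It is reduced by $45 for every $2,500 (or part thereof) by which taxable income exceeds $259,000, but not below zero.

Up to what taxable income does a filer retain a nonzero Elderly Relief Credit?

$436,500

After 71 increments the reduction is 71 × $45 = $3,195, leaving $28; one more increment wipes it out. Increment 71 ends at excess 71 × $2,500 = $177,500, so the highest qualifying income is $259,000 + $177,500 = $436,500.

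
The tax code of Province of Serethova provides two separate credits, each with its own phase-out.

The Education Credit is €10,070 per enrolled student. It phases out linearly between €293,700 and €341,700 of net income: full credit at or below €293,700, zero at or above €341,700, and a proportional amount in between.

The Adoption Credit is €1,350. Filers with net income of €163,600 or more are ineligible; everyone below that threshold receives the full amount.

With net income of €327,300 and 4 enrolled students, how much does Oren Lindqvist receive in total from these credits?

Education Credit: base = 4 × €10,070 = €40,280. €327,300 is €33,600 into a €48,000 phase-out range, leaving 14,400/48,000 of the credit: €40,280 × 14,400/48,000 = €12,084.
Adoption Credit: €327,300 meets or exceeds the €163,600 cutoff, so the credit is €0.
Total: €12,084 + €0 = €12,084.

€12,084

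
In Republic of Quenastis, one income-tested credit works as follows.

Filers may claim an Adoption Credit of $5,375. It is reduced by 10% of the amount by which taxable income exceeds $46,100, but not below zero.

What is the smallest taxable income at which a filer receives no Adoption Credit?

$99,850

The credit falls by 10% of each dollar above $46,100, so it reaches zero when the excess is $5,375 / 10% = $53,750: income = $46,100 + $53,750 = $99,850.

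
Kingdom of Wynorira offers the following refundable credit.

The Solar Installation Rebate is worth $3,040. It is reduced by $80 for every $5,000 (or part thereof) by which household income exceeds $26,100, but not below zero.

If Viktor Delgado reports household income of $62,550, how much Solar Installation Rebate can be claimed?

Solar Installation Rebate: income exceeds $26,100 by $36,450, which is 8 full-or-partial $5,000 increments; reduction = 8 × $80 = $640, leaving $2,400.

$2,400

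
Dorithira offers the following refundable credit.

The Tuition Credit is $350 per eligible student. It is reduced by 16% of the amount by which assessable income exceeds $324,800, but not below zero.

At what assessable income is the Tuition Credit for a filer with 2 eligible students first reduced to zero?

$329,175

Full credit = 2 × $350 = $700.
The credit falls by 16% of each dollar above $324,800, so it reaches zero when the excess is $700 / 16% = $4,375: income = $324,800 + $4,375 = $329,175.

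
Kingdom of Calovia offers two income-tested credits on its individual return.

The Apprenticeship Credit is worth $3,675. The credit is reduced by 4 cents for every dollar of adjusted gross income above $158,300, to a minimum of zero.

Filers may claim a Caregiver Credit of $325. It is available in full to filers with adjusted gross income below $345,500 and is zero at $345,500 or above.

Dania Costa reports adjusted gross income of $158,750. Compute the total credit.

$3,982

Apprenticeship Credit: 4% of the $450 excess over $158,300 is $18; credit = $3,675 − $18 = $3,657.
Caregiver Credit: $158,750 is below the $345,500 cutoff, so the full $325 applies.
Total: $3,657 + $325 = $3,982.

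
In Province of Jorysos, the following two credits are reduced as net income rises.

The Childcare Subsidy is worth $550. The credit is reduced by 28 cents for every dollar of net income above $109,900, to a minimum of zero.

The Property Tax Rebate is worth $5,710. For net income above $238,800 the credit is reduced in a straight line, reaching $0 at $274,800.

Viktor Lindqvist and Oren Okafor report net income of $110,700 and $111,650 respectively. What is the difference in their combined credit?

Viktor ($110,700): Childcare Subsidy: 28% of the $800 excess over $109,900 is $224; credit = $550 − $224 = $326. Property Tax Rebate: $110,700 is at or below the $238,800 threshold, so the full $5,710 applies. total $326 + $5,710 = $6,036
Oren ($111,650): Childcare Subsidy: 28% of the $1,750 excess over $109,900 is $490; credit = $550 − $490 = $60. Property Tax Rebate: $111,650 is at or below the $238,800 threshold, so the full $5,710 applies. total $60 + $5,710 = $5,770
Difference: |$6,036 − $5,770| = $266.

$266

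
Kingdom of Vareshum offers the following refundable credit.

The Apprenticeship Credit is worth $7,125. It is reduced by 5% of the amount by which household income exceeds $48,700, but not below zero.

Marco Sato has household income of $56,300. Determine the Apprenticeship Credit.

Apprenticeship Credit: 5% of the $7,600 excess over $48,700 is $380; credit = $7,125 − $380 = $6,745.

$6,745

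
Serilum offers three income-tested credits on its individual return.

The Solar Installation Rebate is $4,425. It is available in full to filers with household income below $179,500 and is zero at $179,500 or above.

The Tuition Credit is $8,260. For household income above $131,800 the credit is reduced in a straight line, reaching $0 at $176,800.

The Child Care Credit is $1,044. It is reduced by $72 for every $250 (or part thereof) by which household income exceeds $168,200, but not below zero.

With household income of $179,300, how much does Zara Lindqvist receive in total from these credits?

Solar Installation Rebate: $179,300 is below the $179,500 cutoff, so the full $4,425 applies.
Tuition Credit: $179,300 is at or above $176,800, so the credit is $0.
Child Care Credit: income exceeds $168,200 by $11,100 → 45 increments × $72 = $3,240 ≥ base, so the credit is $0.
Total: $4,425 + $0 + $0 = $4,425.

$4,425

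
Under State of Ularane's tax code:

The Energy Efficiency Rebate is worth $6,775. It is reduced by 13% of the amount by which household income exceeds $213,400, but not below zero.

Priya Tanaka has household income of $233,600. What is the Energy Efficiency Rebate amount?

Energy Efficiency Rebate: 13% of the $20,200 excess over $213,400 is $2,626; credit = $6,775 − $2,626 = $4,149.

$4,149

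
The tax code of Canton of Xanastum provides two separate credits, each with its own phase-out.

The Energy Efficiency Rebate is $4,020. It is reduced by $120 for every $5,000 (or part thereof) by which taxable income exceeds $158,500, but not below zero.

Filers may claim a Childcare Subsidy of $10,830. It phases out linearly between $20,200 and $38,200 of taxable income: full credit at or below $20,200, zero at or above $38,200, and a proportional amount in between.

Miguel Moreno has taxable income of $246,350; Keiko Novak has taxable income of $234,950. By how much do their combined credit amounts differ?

$240

Miguel ($246,350): Energy Efficiency Rebate: income exceeds $158,500 by $87,850, which is 18 full-or-partial $5,000 increments; reduction = 18 × $120 = $2,160, leaving $1,860. Childcare Subsidy: $246,350 is at or above $38,200, so the credit is $0. total $1,860 + $0 = $1,860
Keiko ($234,950): Energy Efficiency Rebate: income exceeds $158,500 by $76,450, which is 16 full-or-partial $5,000 increments; reduction = 16 × $120 = $1,920, leaving $2,100. Childcare Subsidy: $234,950 is at or above $38,200, so the credit is $0. total $2,100 + $0 = $2,100
Difference: |$1,860 − $2,100| = $240.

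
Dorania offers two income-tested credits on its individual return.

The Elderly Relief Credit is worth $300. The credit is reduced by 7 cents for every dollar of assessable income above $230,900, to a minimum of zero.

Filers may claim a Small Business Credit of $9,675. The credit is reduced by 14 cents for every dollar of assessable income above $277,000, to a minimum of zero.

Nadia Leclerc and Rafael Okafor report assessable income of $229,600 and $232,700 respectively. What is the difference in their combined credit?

Nadia ($229,600): Elderly Relief Credit: $229,600 is at or below the $230,900 threshold, so the full $300 applies. Small Business Credit: $229,600 is at or below the $277,000 threshold, so the full $9,675 applies. total $300 + $9,675 = $9,975
Rafael ($232,700): Elderly Relief Credit: 7% of the $1,800 excess over $230,900 is $126; credit = $300 − $126 = $174. Small Business Credit: $232,700 is at or below the $277,000 threshold, so the full $9,675 applies. total $174 + $9,675 = $9,849
Difference: |$9,975 − $9,849| = $126.

$126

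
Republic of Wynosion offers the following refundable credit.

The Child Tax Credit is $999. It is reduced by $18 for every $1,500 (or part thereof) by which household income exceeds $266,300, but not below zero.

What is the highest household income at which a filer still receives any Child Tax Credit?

After 55 increments the reduction is 55 × $18 = $990, leaving $9; one more increment wipes it out. Increment 55 ends at excess 55 × $1,500 = $82,500, so the highest qualifying income is $266,300 + $82,500 = $348,800.

$348,800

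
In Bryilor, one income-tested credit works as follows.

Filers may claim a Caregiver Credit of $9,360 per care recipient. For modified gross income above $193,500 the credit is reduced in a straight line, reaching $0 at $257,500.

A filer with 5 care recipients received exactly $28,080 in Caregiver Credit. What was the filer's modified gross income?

Full credit = 5 × $9,360 = $46,800.
$28,080 is 28,080/46,800 of the full $46,800, so 18,720/46,800 of the $64,000 range has been used: income = $193,500 + $64,000 × 18,720/46,800 = $219,100.

$219,100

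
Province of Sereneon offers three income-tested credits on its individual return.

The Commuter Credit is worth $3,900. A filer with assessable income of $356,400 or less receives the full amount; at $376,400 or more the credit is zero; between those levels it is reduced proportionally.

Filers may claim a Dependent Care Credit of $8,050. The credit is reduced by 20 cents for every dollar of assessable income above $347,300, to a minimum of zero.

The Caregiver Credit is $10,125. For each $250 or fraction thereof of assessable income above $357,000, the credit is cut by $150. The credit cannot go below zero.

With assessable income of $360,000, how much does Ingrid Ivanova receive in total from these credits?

$17,033

Commuter Credit: $360,000 is $3,600 into a $20,000 phase-out range, leaving 16,400/20,000 of the credit: $3,900 × 16,400/20,000 = $3,198.
Dependent Care Credit: 20% of the $12,700 excess over $347,300 is $2,540; credit = $8,050 − $2,540 = $5,510.
Caregiver Credit: income exceeds $357,000 by $3,000, which is 12 full-or-partial $250 increments; reduction = 12 × $150 = $1,800, leaving $8,325.
Total: $3,198 + $5,510 + $8,325 = $17,033.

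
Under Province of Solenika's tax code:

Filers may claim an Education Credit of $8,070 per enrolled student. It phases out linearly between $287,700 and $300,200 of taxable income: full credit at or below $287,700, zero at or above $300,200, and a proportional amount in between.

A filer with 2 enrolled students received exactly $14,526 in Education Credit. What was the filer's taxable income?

Full credit = 2 × $8,070 = $16,140.
$14,526 is 14,526/16,140 of the full $16,140, so 1,614/16,140 of the $12,500 range has been used: income = $287,700 + $12,500 × 1,614/16,140 = $288,950.

$288,950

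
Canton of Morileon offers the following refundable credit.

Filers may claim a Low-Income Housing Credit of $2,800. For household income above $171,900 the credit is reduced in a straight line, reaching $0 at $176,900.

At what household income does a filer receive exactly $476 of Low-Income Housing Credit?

$176,050

$476 is 476/2,800 of the full $2,800, so 2,324/2,800 of the $5,000 range has been used: income = $171,900 + $5,000 × 2,324/2,800 = $176,050.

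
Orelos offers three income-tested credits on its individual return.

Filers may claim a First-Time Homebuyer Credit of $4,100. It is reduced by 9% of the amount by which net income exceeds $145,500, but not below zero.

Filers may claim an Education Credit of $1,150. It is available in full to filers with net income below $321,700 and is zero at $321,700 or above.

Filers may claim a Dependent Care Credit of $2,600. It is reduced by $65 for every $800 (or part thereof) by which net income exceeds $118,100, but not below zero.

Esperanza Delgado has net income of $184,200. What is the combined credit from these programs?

$1,767

First-Time Homebuyer Credit: 9% of the $38,700 excess over $145,500 is $3,483; credit = $4,100 − $3,483 = $617.
Education Credit: $184,200 is below the $321,700 cutoff, so the full $1,150 applies.
Dependent Care Credit: income exceeds $118,100 by $66,100 → 83 increments × $65 = $5,395 ≥ base, so the credit is $0.
Total: $617 + $1,150 + $0 = $1,767.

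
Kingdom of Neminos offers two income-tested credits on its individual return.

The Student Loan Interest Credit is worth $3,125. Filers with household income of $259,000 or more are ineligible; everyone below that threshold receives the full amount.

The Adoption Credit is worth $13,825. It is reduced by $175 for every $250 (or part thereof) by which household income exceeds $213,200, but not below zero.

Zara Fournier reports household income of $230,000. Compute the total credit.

Student Loan Interest Credit: $230,000 is below the $259,000 cutoff, so the full $3,125 applies.
Adoption Credit: income exceeds $213,200 by $16,800, which is 68 full-or-partial $250 increments; reduction = 68 × $175 = $11,900, leaving $1,925.
Total: $3,125 + $1,925 = $5,050.

$5,050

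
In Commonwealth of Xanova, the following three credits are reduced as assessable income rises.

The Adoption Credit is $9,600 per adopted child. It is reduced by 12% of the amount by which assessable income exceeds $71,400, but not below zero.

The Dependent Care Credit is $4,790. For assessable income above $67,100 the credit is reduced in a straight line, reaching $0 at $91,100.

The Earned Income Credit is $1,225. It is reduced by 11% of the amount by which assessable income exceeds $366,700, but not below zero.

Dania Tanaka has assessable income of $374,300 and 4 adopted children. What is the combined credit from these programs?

Adoption Credit: base = 4 × $9,600 = $38,400. 12% of the $302,900 excess over $71,400 is $36,348; credit = $38,400 − $36,348 = $2,052.
Dependent Care Credit: $374,300 is at or above $91,100, so the credit is $0.
Earned Income Credit: 11% of the $7,600 excess over $366,700 is $836; credit = $1,225 − $836 = $389.
Total: $2,052 + $0 + $389 = $2,441.

$2,441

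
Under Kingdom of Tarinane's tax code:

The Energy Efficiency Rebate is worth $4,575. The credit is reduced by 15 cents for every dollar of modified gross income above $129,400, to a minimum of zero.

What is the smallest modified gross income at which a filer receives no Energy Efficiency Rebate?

The credit falls by 15% of each dollar above $129,400, so it reaches zero when the excess is $4,575 / 15% = $30,500: income = $129,400 + $30,500 = $159,900.

$159,900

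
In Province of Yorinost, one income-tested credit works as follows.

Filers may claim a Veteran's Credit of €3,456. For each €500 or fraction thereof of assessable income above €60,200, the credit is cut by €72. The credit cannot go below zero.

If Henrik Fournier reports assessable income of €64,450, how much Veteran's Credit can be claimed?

€2,808

Veteran's Credit: income exceeds €60,200 by €4,250, which is 9 full-or-partial €500 increments; reduction = 9 × €72 = €648, leaving €2,808.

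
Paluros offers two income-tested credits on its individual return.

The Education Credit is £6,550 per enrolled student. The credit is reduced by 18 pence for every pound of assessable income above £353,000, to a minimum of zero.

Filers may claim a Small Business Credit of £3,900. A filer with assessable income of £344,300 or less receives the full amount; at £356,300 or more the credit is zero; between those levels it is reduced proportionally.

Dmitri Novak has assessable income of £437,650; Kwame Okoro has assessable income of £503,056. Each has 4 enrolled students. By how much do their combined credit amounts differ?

£10,963

Dmitri (£437,650): Education Credit: base = 4 × £6,550 = £26,200. 18% of the £84,650 excess over £353,000 is £15,237; credit = £26,200 − £15,237 = £10,963. Small Business Credit: £437,650 is at or above £356,300, so the credit is £0. total £10,963 + £0 = £10,963
Kwame (£503,056): Education Credit: base = 4 × £6,550 = £26,200. 18% of the £150,056 excess over £353,000 is £27,010.08 ≥ base, so the credit is £0. Small Business Credit: £503,056 is at or above £356,300, so the credit is £0. total £0 + £0 = £0
Difference: |£10,963 − £0| = £10,963.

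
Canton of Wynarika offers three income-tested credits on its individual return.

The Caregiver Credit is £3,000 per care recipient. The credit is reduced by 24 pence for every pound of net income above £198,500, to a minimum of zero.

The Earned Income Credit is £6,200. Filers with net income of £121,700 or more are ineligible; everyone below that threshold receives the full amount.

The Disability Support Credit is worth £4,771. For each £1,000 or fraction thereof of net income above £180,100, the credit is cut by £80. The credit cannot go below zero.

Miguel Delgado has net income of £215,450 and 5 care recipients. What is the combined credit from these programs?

£12,823

Caregiver Credit: base = 5 × £3,000 = £15,000. 24% of the £16,950 excess over £198,500 is £4,068; credit = £15,000 − £4,068 = £10,932.
Earned Income Credit: £215,450 meets or exceeds the £121,700 cutoff, so the credit is £0.
Disability Support Credit: income exceeds £180,100 by £35,350, which is 36 full-or-partial £1,000 increments; reduction = 36 × £80 = £2,880, leaving £1,891.
Total: £10,932 + £0 + £1,891 = £12,823.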